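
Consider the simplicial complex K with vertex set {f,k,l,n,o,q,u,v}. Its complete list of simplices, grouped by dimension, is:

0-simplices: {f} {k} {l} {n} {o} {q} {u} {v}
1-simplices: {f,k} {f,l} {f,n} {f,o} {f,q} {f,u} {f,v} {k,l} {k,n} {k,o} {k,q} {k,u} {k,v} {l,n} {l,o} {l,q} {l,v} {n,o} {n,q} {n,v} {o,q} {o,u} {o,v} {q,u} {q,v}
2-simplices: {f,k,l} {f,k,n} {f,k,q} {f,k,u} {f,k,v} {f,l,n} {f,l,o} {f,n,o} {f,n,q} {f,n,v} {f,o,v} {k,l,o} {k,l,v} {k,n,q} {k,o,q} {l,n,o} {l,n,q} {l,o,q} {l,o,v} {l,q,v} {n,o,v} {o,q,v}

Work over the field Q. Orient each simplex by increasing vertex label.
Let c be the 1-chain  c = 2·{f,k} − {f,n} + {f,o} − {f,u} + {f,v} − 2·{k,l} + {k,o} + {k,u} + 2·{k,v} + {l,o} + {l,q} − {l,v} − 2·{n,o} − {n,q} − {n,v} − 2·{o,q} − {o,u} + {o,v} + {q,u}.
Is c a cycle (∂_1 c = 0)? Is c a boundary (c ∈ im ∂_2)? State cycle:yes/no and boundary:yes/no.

n_0=8 n_1=25 n_2=22  [Q]
∂1: piv[fk,fl,fn,fo,fq,fu,fv] rk=7  ker:kl,kn,ko,kq,ku,kv,ln,lo,lq,lv,no,nq,nv,oq,ou,ov,qu,qv
∂2: piv[fkl,fkn,fkq,fku,fkv,fln,flo,fno,fnq,fnv,fov,klo,klv,koq,lnq,lqv] rk=16  ker:knq,lno,loq,lov,nov,oqv
∂1c = −2·{f} − 3·{l} + 3·{n} + 3·{o} − 3·{q} + 2·{v}

cycle:no boundary:no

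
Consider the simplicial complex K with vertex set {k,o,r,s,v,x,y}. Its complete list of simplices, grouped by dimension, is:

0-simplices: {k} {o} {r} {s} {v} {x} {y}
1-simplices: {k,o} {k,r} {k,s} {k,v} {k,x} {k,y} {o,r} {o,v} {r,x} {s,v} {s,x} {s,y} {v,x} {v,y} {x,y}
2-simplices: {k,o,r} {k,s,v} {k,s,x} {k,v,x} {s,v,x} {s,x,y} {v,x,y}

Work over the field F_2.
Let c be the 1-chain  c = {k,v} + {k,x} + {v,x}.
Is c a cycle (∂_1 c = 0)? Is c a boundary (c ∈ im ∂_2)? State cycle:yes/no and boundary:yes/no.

cycle:yes boundary:yes

n_0=7 n_1=15 n_2=7  [Z2]
∂1: piv[ko,kr,ks,kv,kx,ky] rk=6  ker:or,ov,rx,sv,sx,sy,vx,vy,xy
∂2: piv[kor,ksv,ksx,kvx,sxy,vxy] rk=6  ker:svx
∂1c = 0
c vs im∂2: reduces to 0 ⇒ boundary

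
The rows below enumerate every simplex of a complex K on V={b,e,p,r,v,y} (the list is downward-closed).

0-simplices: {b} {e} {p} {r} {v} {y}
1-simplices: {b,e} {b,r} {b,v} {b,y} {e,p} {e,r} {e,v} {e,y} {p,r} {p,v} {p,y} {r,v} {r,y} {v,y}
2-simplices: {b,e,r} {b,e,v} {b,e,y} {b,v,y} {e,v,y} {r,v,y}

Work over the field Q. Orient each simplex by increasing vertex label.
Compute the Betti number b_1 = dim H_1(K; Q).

n_0=6 n_1=14 n_2=6  [Q]
∂1: piv[be,br,bv,by,ep] rk=5  ker:er,ev,ey,pr,pv,py,rv,ry,vy
∂2: piv[ber,bev,bey,bvy,rvy] rk=5  ker:evy
b_1=(14−5)−5=4

b_1=4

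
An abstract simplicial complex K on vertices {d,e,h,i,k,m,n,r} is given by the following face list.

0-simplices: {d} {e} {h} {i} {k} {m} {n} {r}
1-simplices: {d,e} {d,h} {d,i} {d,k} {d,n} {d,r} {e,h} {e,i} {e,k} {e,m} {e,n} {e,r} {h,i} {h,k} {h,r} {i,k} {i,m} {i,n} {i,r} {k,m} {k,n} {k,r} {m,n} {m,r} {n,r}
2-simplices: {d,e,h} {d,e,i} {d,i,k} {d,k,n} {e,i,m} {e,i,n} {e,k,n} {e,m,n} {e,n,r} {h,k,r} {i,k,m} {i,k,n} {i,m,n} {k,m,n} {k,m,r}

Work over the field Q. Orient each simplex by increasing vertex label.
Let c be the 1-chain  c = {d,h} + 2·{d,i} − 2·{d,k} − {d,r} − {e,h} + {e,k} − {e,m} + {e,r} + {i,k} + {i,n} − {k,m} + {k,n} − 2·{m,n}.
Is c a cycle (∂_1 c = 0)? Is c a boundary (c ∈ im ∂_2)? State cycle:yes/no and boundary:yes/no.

n_0=8 n_1=25 n_2=15  [Q]
∂1: piv[de,dh,di,dk,dn,dr,em] rk=7  ker:eh,ei,ek,en,er,hi,hk,hr,ik,im,in,ir,km,kn,kr,mn,mr,nr
∂2: piv[deh,dei,dik,dkn,eim,ein,ekn,emn,enr,hkr,ikm,ikn,kmr] rk=13  ker:imn,kmn
∂1c = 0
c vs im∂2: residual ≠ 0 ⇒ not boundary

cycle:yes boundary:no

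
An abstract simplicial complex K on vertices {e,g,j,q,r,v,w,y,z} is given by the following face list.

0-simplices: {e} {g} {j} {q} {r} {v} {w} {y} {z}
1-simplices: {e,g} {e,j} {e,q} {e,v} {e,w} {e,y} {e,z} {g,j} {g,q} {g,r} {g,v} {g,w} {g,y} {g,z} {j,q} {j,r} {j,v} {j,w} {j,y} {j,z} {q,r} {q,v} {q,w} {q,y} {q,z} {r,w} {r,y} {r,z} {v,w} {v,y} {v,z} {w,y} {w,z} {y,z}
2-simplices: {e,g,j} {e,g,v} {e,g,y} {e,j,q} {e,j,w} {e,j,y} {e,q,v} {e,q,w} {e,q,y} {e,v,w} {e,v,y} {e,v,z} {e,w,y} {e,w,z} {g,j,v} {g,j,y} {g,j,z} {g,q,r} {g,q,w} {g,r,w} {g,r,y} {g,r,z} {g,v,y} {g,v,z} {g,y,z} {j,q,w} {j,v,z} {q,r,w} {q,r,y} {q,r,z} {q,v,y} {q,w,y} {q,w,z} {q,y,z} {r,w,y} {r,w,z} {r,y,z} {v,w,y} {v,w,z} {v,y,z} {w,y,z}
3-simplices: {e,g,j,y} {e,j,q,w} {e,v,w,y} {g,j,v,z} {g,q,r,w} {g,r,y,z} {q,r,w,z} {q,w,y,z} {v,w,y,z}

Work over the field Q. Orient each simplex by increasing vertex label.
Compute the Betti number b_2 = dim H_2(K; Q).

n_0=9 n_1=34 n_2=41 n_3=9  [Q]
∂1: piv[eg,ej,eq,ev,ew,ey,ez,gr] rk=8  ker:gj,gq,gv,gw,gy,gz,jq,jr,jv,jw,jy,jz,qr,qv,qw,qy,qz,rw,ry,rz,vw,vy,vz,wy,wz,yz
∂2: piv[egj,egv,egy,ejq,ejw,ejy,eqv,eqw,eqy,evw,evy,evz,ewy,ewz,gjv,gjz,gqr,gqw,grw,gry,grz,gvz,gyz,qry,qrz] rk=25  ker:gjy,gvy,jqw,jvz,qrw,qvy,qwy,qwz,qyz,rwy,rwz,ryz,vwy,vwz,vyz,wyz
∂3: piv[egjy,ejqw,evwy,gjvz,gqrw,gryz,qrwz,qwyz,vwyz] rk=9
b_2=(41−25)−9=7

b_2=7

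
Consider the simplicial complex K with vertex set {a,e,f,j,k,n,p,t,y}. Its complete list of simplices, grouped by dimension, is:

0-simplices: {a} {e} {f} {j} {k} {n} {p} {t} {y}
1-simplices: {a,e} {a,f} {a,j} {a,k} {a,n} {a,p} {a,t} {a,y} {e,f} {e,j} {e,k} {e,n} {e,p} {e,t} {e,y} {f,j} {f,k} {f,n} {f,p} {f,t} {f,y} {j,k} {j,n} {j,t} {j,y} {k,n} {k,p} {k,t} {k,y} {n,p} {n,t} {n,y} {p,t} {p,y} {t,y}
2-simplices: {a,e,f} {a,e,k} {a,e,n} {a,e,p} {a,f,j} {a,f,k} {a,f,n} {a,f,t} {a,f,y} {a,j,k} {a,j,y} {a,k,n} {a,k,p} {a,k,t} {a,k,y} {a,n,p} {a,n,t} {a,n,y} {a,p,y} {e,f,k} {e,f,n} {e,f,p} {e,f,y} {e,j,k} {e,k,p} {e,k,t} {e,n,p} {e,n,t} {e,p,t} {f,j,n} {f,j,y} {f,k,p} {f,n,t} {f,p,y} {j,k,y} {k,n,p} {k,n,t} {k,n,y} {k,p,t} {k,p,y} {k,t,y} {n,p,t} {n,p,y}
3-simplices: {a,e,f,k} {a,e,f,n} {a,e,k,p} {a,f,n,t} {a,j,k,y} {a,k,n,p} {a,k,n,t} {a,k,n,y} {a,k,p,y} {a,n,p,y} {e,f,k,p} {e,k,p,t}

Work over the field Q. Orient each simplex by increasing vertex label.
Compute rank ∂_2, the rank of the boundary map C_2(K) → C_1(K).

rank∂_2=26

n_0=9 n_1=35 n_2=43 n_3=12  [Q]
∂1: piv[ae,af,aj,ak,an,ap,at,ay] rk=8  ker:ef,ej,ek,en,ep,et,ey,fj,fk,fn,fp,ft,fy,jk,jn,jt,jy,kn,kp,kt,ky,np,nt,ny,pt,py,ty
∂2: piv[aef,aek,aen,aep,afj,afk,afn,aft,afy,ajk,ajy,akn,akp,akt,aky,anp,ant,any,apy,efp,efy,ejk,ekt,ept,fjn,kty] rk=26  ker:efk,efn,ekp,enp,ent,fjy,fkp,fnt,fpy,jky,knp,knt,kny,kpt,kpy,npt,npy
∂3: piv[aefk,aefn,aekp,afnt,ajky,aknp,aknt,akny,akpy,anpy,efkp,ekpt] rk=12
rk∂_2=26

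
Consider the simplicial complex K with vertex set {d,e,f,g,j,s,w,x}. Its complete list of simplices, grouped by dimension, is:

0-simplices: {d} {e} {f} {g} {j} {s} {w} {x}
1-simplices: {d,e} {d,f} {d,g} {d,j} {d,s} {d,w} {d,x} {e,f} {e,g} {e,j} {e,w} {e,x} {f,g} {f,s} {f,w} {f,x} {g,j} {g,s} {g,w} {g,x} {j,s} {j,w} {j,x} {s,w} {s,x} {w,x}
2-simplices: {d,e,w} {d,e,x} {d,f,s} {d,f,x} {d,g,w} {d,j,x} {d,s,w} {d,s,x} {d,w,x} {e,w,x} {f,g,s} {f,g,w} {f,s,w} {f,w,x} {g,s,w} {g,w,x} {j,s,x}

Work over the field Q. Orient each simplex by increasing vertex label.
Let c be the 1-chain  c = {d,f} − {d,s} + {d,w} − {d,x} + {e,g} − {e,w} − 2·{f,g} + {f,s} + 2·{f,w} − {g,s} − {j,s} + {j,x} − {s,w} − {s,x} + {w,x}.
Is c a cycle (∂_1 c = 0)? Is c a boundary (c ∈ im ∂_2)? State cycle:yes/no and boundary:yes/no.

cycle:yes boundary:no

n_0=8 n_1=26 n_2=17  [Q]
∂1: piv[de,df,dg,dj,ds,dw,dx] rk=7  ker:ef,eg,ej,ew,ex,fg,fs,fw,fx,gj,gs,gw,gx,js,jw,jx,sw,sx,wx
∂2: piv[dew,dex,dfs,dfx,dgw,djx,dsw,dsx,dwx,fgs,fgw,fsw,gwx,jsx] rk=14  ker:ewx,fwx,gsw
∂1c = 0
c vs im∂2: residual ≠ 0 ⇒ not boundary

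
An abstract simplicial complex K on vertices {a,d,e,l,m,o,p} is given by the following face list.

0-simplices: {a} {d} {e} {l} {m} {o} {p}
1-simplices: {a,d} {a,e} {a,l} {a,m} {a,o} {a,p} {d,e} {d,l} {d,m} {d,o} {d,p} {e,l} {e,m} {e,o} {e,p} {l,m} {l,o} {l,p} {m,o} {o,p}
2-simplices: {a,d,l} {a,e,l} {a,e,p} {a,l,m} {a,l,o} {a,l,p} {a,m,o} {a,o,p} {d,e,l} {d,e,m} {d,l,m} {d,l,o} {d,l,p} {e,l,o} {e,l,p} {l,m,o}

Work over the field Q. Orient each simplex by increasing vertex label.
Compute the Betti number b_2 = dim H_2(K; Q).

n_0=7 n_1=20 n_2=16  [Q]
∂1: piv[ad,ae,al,am,ao,ap] rk=6  ker:de,dl,dm,do,dp,el,em,eo,ep,lm,lo,lp,mo,op
∂2: piv[adl,ael,aep,alm,alo,alp,amo,aop,del,dem,dlm,dlo,dlp,elo] rk=14  ker:elp,lmo
b_2=(16−14)−0=2

b_2=2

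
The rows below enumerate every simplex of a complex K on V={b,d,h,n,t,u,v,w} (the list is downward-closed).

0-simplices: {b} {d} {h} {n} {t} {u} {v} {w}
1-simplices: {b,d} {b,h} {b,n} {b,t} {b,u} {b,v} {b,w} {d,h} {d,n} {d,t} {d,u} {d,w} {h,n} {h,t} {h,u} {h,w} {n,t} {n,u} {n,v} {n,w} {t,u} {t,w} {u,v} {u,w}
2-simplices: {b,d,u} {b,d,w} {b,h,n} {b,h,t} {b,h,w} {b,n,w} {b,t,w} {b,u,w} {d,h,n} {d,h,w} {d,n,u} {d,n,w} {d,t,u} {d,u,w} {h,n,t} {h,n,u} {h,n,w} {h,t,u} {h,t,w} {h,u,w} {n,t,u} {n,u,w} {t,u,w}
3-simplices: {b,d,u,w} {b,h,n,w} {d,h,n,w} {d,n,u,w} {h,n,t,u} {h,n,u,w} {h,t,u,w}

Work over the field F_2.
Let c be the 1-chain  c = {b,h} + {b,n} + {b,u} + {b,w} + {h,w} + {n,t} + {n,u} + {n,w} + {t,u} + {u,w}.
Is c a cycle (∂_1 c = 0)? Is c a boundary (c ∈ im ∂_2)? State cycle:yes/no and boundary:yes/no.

n_0=8 n_1=24 n_2=23 n_3=7  [Z2]
∂1: piv[bd,bh,bn,bt,bu,bv,bw] rk=7  ker:dh,dn,dt,du,dw,hn,ht,hu,hw,nt,nu,nv,nw,tu,tw,uv,uw
∂2: piv[bdu,bdw,bhn,bht,bhw,bnw,btw,buw,dhn,dhw,dnu,dtu,hnt,hnu,htu] rk=15  ker:dnw,duw,hnw,htw,huw,ntu,nuw,tuw
∂3: piv[bduw,bhnw,dhnw,dnuw,hntu,hnuw,htuw] rk=7
∂1c = 0
c vs im∂2: reduces to 0 ⇒ boundary

cycle:yes boundary:yes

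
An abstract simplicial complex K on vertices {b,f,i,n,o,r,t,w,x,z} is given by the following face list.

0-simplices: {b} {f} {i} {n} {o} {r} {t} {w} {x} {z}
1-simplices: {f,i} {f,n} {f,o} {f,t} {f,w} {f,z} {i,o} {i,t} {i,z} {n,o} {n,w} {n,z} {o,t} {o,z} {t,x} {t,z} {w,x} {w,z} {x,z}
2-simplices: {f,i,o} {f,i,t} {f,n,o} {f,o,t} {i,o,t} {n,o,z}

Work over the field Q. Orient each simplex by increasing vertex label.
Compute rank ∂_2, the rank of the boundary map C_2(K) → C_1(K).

n_0=10 n_1=19 n_2=6  [Q]
∂1: piv[fi,fn,fo,ft,fw,fz,tx] rk=7  ker:io,it,iz,no,nw,nz,ot,oz,tz,wx,wz,xz
∂2: piv[fio,fit,fno,fot,noz] rk=5  ker:iot
rk∂_2=5

rank∂_2=5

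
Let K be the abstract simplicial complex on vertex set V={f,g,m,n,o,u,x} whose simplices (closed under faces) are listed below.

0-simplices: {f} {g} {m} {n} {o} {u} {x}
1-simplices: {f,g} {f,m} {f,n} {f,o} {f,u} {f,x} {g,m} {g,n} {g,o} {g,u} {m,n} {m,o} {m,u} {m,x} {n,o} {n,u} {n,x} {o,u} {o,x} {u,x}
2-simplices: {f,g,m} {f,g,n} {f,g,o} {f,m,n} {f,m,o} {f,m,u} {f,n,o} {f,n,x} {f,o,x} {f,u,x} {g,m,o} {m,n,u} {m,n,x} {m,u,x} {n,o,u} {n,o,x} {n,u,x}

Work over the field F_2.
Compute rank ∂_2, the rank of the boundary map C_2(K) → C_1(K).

rank∂_2=13

n_0=7 n_1=20 n_2=17  [Z2]
∂1: piv[fg,fm,fn,fo,fu,fx] rk=6  ker:gm,gn,go,gu,mn,mo,mu,mx,no,nu,nx,ou,ox,ux
∂2: piv[fgm,fgn,fgo,fmn,fmo,fmu,fno,fnx,fox,fux,mnu,mnx,nou] rk=13  ker:gmo,mux,nox,nux
rk∂_2=13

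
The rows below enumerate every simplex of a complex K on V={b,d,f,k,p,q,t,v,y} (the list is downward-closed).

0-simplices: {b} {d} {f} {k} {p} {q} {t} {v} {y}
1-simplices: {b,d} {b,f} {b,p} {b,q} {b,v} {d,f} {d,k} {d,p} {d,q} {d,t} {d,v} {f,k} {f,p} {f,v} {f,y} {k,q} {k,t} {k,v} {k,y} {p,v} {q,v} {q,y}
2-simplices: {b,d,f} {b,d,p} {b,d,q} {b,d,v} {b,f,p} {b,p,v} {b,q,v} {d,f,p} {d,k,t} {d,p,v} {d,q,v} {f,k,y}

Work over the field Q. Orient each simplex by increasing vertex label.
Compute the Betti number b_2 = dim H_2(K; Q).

n_0=9 n_1=22 n_2=12  [Q]
∂1: piv[bd,bf,bp,bq,bv,dk,dt,fy] rk=8  ker:df,dp,dq,dv,fk,fp,fv,kq,kt,kv,ky,pv,qv,qy
∂2: piv[bdf,bdp,bdq,bdv,bfp,bpv,bqv,dkt,fky] rk=9  ker:dfp,dpv,dqv
b_2=(12−9)−0=3

b_2=3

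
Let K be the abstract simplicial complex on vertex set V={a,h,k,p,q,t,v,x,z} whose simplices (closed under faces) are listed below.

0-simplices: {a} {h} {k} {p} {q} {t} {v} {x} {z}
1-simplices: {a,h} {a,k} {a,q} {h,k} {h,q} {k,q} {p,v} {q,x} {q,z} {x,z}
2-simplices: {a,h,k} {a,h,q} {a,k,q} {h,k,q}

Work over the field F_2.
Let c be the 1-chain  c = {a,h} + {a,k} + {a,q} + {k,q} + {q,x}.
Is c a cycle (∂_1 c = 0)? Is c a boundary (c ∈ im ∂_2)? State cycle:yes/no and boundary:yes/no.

cycle:no boundary:no

n_0=9 n_1=10 n_2=4  [Z2]
∂1: piv[ah,ak,aq,pv,qx,qz] rk=6  ker:hk,hq,kq,xz
∂2: piv[ahk,ahq,akq] rk=3  ker:hkq
∂1c = {a} + {h} + {q} + {x}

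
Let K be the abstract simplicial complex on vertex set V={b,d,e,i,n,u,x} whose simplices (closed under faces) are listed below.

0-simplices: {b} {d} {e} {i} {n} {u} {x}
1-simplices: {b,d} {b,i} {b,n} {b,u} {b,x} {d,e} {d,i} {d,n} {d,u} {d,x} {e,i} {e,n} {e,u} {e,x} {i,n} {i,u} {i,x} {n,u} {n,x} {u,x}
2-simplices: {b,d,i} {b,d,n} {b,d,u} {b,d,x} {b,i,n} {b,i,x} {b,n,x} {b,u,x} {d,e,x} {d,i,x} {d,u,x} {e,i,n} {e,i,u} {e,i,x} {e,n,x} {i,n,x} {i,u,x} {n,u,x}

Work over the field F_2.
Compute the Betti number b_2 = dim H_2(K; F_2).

n_0=7 n_1=20 n_2=18  [Z2]
∂1: piv[bd,bi,bn,bu,bx,de] rk=6  ker:di,dn,du,dx,ei,en,eu,ex,in,iu,ix,nu,nx,ux
∂2: piv[bdi,bdn,bdu,bdx,bin,bix,bnx,bux,dex,ein,eiu,eix,iux,nux] rk=14  ker:dix,dux,enx,inx
b_2=(18−14)−0=4

b_2=4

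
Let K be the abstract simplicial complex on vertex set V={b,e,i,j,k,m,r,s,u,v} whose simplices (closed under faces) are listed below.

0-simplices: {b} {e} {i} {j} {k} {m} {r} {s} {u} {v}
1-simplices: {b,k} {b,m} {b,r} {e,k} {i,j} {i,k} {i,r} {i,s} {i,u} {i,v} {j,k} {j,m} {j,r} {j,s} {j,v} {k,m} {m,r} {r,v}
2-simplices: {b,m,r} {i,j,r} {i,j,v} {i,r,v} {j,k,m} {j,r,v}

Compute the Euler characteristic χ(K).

n_0=10 n_1=18 n_2=6
χ=+10−18+6=-2

χ(K)=-2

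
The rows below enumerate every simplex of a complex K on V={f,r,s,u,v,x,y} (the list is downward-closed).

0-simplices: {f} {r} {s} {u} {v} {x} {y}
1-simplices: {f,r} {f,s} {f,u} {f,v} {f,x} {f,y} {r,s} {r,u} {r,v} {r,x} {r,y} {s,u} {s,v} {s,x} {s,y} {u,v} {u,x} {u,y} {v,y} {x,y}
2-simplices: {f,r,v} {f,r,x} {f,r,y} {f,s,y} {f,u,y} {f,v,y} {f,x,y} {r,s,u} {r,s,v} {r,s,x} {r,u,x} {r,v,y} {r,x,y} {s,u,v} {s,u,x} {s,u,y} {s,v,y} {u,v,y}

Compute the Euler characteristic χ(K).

n_0=7 n_1=20 n_2=18
χ=+7−20+18=5

χ(K)=5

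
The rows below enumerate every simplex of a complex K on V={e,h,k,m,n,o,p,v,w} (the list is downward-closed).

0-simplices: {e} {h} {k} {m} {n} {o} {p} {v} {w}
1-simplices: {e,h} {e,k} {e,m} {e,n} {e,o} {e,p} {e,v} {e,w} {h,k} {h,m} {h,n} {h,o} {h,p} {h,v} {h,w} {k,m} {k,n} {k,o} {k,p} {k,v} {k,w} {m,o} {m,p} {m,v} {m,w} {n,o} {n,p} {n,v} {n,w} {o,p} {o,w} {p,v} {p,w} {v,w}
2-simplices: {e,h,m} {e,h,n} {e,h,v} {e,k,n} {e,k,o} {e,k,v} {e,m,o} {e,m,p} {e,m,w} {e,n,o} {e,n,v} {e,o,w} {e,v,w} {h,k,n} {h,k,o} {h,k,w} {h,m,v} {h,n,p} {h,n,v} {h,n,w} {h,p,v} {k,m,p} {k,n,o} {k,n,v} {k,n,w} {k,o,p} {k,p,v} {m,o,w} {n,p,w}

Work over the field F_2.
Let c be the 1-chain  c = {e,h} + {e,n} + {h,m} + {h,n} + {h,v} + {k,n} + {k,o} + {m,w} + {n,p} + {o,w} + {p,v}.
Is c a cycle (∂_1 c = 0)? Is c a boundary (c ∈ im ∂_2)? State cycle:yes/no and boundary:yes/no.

n_0=9 n_1=34 n_2=29  [Z2]
∂1: piv[eh,ek,em,en,eo,ep,ev,ew] rk=8  ker:hk,hm,hn,ho,hp,hv,hw,km,kn,ko,kp,kv,kw,mo,mp,mv,mw,no,np,nv,nw,op,ow,pv,pw,vw
∂2: piv[ehm,ehn,ehv,ekn,eko,ekv,emo,emp,emw,eno,env,eow,evw,hkn,hko,hkw,hmv,hnp,hnw,hpv,kmp,kop,kpv,npw] rk=24  ker:hnv,kno,knv,knw,mow
∂1c = 0
c vs im∂2: reduces to 0 ⇒ boundary

cycle:yes boundary:yes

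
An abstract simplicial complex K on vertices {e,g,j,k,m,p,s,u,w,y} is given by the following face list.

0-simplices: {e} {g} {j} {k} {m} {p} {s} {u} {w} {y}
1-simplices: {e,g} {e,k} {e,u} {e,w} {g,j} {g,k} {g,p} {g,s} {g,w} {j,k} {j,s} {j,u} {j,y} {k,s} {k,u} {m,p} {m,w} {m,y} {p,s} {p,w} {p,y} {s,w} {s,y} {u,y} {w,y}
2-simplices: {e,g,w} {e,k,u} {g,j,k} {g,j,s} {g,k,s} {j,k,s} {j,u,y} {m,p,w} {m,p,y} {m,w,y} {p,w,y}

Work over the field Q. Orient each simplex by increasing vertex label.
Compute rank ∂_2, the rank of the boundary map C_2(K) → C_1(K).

n_0=10 n_1=25 n_2=11  [Q]
∂1: piv[eg,ek,eu,ew,gj,gp,gs,jy,mp] rk=9  ker:gk,gw,jk,js,ju,ks,ku,mw,my,ps,pw,py,sw,sy,uy,wy
∂2: piv[egw,eku,gjk,gjs,gks,juy,mpw,mpy,mwy] rk=9  ker:jks,pwy
rk∂_2=9

rank∂_2=9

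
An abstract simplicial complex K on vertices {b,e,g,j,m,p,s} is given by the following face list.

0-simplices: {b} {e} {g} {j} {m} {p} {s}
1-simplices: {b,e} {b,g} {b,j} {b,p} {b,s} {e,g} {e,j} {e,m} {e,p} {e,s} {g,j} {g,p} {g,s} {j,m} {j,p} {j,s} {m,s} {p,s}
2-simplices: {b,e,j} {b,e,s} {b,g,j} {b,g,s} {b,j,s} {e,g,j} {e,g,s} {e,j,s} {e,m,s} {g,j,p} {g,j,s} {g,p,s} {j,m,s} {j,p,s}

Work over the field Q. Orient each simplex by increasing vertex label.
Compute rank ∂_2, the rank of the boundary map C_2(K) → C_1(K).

n_0=7 n_1=18 n_2=14  [Q]
∂1: piv[be,bg,bj,bp,bs,em] rk=6  ker:eg,ej,ep,es,gj,gp,gs,jm,jp,js,ms,ps
∂2: piv[bej,bes,bgj,bgs,bjs,egj,ems,gjp,gps,jms] rk=10  ker:egs,ejs,gjs,jps
rk∂_2=10

rank∂_2=10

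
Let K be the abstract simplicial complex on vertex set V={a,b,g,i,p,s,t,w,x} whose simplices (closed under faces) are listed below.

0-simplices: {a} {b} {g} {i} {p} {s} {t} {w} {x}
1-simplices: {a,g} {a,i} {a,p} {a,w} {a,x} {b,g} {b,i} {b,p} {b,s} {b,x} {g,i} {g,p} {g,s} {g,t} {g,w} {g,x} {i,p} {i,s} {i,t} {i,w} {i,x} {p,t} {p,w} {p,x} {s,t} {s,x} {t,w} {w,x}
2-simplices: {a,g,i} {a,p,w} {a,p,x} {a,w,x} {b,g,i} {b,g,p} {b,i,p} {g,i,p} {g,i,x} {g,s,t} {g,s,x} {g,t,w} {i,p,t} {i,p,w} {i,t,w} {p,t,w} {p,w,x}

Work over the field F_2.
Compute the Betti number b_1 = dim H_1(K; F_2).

n_0=9 n_1=28 n_2=17  [Z2]
∂1: piv[ag,ai,ap,aw,ax,bg,bs,gt] rk=8  ker:bi,bp,bx,gi,gp,gs,gw,gx,ip,is,it,iw,ix,pt,pw,px,st,sx,tw,wx
∂2: piv[agi,apw,apx,awx,bgi,bgp,bip,gix,gst,gsx,gtw,ipt,ipw,itw] rk=14  ker:gip,ptw,pwx
b_1=(28−8)−14=6

b_1=6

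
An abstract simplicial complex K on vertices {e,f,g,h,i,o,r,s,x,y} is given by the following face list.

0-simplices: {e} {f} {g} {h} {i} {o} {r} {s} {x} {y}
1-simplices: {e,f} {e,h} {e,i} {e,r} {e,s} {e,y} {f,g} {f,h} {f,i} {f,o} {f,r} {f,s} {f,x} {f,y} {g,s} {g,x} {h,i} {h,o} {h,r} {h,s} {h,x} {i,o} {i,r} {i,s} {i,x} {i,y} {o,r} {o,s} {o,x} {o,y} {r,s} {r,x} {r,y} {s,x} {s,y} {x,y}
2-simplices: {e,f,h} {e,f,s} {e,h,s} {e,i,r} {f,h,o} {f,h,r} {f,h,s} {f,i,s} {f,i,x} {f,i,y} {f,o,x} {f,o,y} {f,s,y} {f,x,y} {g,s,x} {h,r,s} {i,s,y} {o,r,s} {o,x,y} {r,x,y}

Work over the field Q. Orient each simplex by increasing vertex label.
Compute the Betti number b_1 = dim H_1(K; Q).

n_0=10 n_1=36 n_2=20  [Q]
∂1: piv[ef,eh,ei,er,es,ey,fg,fo,fx] rk=9  ker:fh,fi,fr,fs,fy,gs,gx,hi,ho,hr,hs,hx,io,ir,is,ix,iy,or,os,ox,oy,rs,rx,ry,sx,sy,xy
∂2: piv[efh,efs,ehs,eir,fho,fhr,fis,fix,fiy,fox,foy,fsy,fxy,gsx,hrs,ors,rxy] rk=17  ker:fhs,isy,oxy
b_1=(36−9)−17=10

b_1=10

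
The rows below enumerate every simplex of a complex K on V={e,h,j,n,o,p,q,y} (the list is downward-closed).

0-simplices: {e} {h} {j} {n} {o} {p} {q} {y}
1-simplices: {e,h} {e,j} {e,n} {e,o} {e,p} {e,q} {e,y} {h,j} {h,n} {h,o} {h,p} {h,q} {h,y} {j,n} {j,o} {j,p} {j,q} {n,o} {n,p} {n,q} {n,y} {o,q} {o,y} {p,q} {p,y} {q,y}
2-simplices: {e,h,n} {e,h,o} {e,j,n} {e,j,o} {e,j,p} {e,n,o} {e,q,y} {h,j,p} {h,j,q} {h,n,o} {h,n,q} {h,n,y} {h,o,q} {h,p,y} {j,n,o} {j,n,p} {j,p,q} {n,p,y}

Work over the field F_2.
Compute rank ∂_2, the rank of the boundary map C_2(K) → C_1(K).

n_0=8 n_1=26 n_2=18  [Z2]
∂1: piv[eh,ej,en,eo,ep,eq,ey] rk=7  ker:hj,hn,ho,hp,hq,hy,jn,jo,jp,jq,no,np,nq,ny,oq,oy,pq,py,qy
∂2: piv[ehn,eho,ejn,ejo,ejp,eno,eqy,hjp,hjq,hnq,hny,hoq,hpy,jnp,jpq,npy] rk=16  ker:hno,jno
rk∂_2=16

rank∂_2=16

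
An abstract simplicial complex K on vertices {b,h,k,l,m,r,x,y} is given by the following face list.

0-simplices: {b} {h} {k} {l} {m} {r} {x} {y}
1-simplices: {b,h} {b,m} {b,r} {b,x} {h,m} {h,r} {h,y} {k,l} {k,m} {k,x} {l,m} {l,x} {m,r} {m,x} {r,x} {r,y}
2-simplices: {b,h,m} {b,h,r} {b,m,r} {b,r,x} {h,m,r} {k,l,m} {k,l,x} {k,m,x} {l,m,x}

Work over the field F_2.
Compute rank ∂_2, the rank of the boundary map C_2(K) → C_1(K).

rank∂_2=7

n_0=8 n_1=16 n_2=9  [Z2]
∂1: piv[bh,bm,br,bx,hy,kl,km] rk=7  ker:hm,hr,kx,lm,lx,mr,mx,rx,ry
∂2: piv[bhm,bhr,bmr,brx,klm,klx,kmx] rk=7  ker:hmr,lmx
rk∂_2=7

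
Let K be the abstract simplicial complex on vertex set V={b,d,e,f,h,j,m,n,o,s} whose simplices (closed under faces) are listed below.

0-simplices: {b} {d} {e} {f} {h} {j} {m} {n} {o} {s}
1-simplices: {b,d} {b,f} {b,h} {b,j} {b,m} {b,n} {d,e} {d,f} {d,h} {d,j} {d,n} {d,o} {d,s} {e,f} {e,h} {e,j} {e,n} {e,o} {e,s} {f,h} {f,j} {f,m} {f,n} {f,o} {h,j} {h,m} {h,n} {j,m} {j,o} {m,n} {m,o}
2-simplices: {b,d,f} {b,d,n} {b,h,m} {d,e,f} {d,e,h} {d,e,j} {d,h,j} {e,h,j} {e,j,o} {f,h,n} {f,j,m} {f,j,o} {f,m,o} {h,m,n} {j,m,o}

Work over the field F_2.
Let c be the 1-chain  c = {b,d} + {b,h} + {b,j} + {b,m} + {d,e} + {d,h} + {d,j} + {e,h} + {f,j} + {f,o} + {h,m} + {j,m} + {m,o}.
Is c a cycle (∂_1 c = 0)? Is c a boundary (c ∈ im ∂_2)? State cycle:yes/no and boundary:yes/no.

n_0=10 n_1=31 n_2=15  [Z2]
∂1: piv[bd,bf,bh,bj,bm,bn,de,do,ds] rk=9  ker:df,dh,dj,dn,ef,eh,ej,en,eo,es,fh,fj,fm,fn,fo,hj,hm,hn,jm,jo,mn,mo
∂2: piv[bdf,bdn,bhm,def,deh,dej,dhj,ejo,fhn,fjm,fjo,fmo,hmn] rk=13  ker:ehj,jmo
∂1c = 0
c vs im∂2: residual ≠ 0 ⇒ not boundary

cycle:yes boundary:no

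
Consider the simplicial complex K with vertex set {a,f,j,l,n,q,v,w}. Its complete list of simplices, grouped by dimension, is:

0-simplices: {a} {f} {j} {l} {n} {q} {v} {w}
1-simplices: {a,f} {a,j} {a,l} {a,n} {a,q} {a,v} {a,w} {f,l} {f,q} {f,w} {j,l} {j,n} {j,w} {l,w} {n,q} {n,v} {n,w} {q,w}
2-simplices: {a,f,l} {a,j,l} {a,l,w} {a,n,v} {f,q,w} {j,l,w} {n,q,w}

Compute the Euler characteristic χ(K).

χ(K)=-3

n_0=8 n_1=18 n_2=7
χ=+8−18+7=-3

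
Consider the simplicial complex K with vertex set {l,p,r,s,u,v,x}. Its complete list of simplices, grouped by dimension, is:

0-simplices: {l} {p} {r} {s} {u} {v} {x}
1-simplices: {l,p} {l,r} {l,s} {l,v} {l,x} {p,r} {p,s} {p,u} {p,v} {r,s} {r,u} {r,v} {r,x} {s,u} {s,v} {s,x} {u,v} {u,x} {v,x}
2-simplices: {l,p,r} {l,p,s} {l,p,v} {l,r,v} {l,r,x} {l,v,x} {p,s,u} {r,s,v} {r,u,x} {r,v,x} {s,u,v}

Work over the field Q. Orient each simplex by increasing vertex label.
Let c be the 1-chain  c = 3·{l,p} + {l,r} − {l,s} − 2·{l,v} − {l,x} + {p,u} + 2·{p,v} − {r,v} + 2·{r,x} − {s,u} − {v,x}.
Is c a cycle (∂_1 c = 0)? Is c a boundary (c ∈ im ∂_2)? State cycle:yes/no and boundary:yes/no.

n_0=7 n_1=19 n_2=11  [Q]
∂1: piv[lp,lr,ls,lv,lx,pu] rk=6  ker:pr,ps,pv,rs,ru,rv,rx,su,sv,sx,uv,ux,vx
∂2: piv[lpr,lps,lpv,lrv,lrx,lvx,psu,rsv,rux,suv] rk=10  ker:rvx
∂1c = 0
c vs im∂2: reduces to 0 ⇒ boundary

cycle:yes boundary:yes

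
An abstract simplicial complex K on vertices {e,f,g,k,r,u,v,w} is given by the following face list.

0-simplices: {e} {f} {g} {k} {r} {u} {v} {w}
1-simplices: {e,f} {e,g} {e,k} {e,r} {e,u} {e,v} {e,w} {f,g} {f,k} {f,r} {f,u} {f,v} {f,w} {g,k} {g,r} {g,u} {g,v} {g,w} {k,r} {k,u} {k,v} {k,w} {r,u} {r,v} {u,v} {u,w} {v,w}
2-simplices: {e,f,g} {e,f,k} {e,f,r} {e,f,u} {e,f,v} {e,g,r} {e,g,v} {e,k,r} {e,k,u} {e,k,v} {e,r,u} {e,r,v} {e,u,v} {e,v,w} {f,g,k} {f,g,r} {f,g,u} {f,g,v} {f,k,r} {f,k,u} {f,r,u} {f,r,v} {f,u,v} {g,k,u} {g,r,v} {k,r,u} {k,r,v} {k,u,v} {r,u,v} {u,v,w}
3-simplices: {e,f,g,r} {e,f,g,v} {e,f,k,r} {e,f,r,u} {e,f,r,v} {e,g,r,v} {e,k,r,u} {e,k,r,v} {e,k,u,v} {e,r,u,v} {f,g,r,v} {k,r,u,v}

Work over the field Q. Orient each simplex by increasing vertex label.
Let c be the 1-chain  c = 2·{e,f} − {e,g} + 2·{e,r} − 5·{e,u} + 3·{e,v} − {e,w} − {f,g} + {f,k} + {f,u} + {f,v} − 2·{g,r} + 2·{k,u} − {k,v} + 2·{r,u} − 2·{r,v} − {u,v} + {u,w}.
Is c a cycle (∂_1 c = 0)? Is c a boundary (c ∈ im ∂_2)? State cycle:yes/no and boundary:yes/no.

cycle:yes boundary:yes

n_0=8 n_1=27 n_2=30 n_3=12  [Q]
∂1: piv[ef,eg,ek,er,eu,ev,ew] rk=7  ker:fg,fk,fr,fu,fv,fw,gk,gr,gu,gv,gw,kr,ku,kv,kw,ru,rv,uv,uw,vw
∂2: piv[efg,efk,efr,efu,efv,egr,egv,ekr,eku,ekv,eru,erv,euv,evw,fgk,fgu,uvw] rk=17  ker:fgr,fgv,fkr,fku,fru,frv,fuv,gku,grv,kru,krv,kuv,ruv
∂3: piv[efgr,efgv,efkr,efru,efrv,egrv,ekru,ekrv,ekuv,eruv] rk=10  ker:fgrv,kruv
∂1c = 0
c vs im∂2: reduces to 0 ⇒ boundary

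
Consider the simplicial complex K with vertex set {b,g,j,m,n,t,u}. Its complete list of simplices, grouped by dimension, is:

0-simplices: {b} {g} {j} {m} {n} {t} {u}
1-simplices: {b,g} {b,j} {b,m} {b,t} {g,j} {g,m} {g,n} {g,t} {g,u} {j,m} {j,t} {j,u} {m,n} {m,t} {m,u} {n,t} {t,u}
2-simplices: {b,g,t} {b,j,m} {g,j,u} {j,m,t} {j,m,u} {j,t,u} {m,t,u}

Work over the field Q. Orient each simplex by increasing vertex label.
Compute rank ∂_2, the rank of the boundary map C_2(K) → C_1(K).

rank∂_2=6

n_0=7 n_1=17 n_2=7  [Q]
∂1: piv[bg,bj,bm,bt,gn,gu] rk=6  ker:gj,gm,gt,jm,jt,ju,mn,mt,mu,nt,tu
∂2: piv[bgt,bjm,gju,jmt,jmu,jtu] rk=6  ker:mtu
rk∂_2=6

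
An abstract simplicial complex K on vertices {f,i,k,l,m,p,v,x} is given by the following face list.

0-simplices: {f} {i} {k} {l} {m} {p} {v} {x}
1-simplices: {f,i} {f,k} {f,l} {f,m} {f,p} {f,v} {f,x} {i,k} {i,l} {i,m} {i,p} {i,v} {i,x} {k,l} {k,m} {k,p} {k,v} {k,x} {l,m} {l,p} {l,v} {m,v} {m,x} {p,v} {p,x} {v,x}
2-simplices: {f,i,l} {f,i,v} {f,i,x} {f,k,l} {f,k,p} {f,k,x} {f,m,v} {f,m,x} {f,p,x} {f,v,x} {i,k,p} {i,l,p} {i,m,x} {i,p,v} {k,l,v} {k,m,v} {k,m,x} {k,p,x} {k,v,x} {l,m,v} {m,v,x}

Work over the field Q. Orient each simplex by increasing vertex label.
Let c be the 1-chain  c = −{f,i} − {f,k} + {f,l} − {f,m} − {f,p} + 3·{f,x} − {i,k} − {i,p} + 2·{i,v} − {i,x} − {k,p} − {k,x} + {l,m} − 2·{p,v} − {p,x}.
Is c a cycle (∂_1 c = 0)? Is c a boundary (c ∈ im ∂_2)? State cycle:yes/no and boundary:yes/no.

cycle:yes boundary:yes

n_0=8 n_1=26 n_2=21  [Q]
∂1: piv[fi,fk,fl,fm,fp,fv,fx] rk=7  ker:ik,il,im,ip,iv,ix,kl,km,kp,kv,kx,lm,lp,lv,mv,mx,pv,px,vx
∂2: piv[fil,fiv,fix,fkl,fkp,fkx,fmv,fmx,fpx,fvx,ikp,ilp,imx,ipv,klv,kmv,kmx,lmv] rk=18  ker:kpx,kvx,mvx
∂1c = 0
c vs im∂2: reduces to 0 ⇒ boundary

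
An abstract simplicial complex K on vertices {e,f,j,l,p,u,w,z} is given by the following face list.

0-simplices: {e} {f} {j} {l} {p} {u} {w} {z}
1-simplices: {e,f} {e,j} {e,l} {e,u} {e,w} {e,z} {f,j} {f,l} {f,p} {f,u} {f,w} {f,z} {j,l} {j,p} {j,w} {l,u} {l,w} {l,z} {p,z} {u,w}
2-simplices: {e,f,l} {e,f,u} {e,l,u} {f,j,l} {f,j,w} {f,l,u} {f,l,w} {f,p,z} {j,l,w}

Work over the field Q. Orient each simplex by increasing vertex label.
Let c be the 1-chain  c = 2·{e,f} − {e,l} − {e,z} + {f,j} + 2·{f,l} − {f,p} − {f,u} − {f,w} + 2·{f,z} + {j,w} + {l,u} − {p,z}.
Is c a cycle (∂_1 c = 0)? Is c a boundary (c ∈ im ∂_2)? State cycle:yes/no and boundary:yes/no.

n_0=8 n_1=20 n_2=9  [Q]
∂1: piv[ef,ej,el,eu,ew,ez,fp] rk=7  ker:fj,fl,fu,fw,fz,jl,jp,jw,lu,lw,lz,pz,uw
∂2: piv[efl,efu,elu,fjl,fjw,flw,fpz] rk=7  ker:flu,jlw
∂1c = 0
c vs im∂2: residual ≠ 0 ⇒ not boundary

cycle:yes boundary:no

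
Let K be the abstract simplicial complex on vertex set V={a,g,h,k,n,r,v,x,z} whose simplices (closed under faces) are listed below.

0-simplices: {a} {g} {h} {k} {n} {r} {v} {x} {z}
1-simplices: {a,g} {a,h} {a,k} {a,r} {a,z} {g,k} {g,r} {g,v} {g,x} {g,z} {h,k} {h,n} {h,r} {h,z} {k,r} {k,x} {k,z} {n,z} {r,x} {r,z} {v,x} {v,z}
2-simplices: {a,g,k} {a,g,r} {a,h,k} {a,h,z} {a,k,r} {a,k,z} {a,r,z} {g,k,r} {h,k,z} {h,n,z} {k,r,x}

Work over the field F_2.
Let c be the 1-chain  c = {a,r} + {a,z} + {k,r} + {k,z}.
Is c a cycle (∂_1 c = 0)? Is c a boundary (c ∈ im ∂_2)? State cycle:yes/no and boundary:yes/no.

cycle:yes boundary:yes

n_0=9 n_1=22 n_2=11  [Z2]
∂1: piv[ag,ah,ak,ar,az,gv,gx,hn] rk=8  ker:gk,gr,gz,hk,hr,hz,kr,kx,kz,nz,rx,rz,vx,vz
∂2: piv[agk,agr,ahk,ahz,akr,akz,arz,hnz,krx] rk=9  ker:gkr,hkz
∂1c = 0
c vs im∂2: reduces to 0 ⇒ boundary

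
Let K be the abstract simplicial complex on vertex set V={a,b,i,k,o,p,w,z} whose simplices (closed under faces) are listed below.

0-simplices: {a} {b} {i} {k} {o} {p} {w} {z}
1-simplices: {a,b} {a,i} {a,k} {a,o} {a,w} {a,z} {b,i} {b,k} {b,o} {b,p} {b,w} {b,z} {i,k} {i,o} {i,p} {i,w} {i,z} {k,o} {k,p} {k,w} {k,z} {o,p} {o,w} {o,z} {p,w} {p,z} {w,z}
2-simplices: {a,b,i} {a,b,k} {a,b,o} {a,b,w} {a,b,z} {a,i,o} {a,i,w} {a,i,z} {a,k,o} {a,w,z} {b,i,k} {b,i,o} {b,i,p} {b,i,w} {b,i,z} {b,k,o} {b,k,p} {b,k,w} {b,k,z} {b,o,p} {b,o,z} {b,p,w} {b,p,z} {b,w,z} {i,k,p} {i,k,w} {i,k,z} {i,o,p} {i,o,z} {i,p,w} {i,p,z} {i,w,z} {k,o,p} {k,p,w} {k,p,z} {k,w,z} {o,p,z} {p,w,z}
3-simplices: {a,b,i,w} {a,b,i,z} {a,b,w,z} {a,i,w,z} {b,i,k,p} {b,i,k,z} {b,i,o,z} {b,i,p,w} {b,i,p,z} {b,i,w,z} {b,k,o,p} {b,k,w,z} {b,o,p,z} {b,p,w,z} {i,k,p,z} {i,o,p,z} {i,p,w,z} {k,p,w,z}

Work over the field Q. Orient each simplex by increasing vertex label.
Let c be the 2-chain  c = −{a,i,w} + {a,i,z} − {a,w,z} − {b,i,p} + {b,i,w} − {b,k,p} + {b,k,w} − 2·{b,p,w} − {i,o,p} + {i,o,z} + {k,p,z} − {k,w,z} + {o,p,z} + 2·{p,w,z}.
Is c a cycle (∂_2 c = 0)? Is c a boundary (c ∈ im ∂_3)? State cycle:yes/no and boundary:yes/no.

cycle:yes boundary:yes

n_0=8 n_1=27 n_2=38 n_3=18  [Q]
∂1: piv[ab,ai,ak,ao,aw,az,bp] rk=7  ker:bi,bk,bo,bw,bz,ik,io,ip,iw,iz,ko,kp,kw,kz,op,ow,oz,pw,pz,wz
∂2: piv[abi,abk,abo,abw,abz,aio,aiw,aiz,ako,awz,bik,bip,bkp,bkw,bkz,bop,boz,bpw,bpz] rk=19  ker:bio,biw,biz,bko,bwz,ikp,ikw,ikz,iop,ioz,ipw,ipz,iwz,kop,kpw,kpz,kwz,opz,pwz
∂3: piv[abiw,abiz,abwz,aiwz,bikp,bikz,bioz,bipw,bipz,bkop,bkwz,bopz,bpwz,ikpz,iopz,kpwz] rk=16  ker:biwz,ipwz
∂2c = 0
c vs im∂3: reduces to 0 ⇒ boundary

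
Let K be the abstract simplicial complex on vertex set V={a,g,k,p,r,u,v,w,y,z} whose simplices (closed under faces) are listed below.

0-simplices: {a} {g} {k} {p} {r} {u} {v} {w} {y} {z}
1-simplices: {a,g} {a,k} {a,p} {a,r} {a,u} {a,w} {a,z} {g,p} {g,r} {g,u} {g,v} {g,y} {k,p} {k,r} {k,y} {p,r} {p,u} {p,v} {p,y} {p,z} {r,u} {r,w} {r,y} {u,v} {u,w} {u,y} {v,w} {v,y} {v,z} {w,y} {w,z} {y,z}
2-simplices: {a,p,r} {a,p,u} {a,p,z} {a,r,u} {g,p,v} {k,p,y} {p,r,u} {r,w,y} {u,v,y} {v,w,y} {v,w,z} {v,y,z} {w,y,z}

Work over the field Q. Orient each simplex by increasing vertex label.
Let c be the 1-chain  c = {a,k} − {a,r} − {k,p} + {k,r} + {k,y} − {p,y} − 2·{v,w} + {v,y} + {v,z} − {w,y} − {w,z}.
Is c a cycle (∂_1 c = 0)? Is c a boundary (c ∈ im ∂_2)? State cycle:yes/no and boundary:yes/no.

n_0=10 n_1=32 n_2=13  [Q]
∂1: piv[ag,ak,ap,ar,au,aw,az,gv,gy] rk=9  ker:gp,gr,gu,kp,kr,ky,pr,pu,pv,py,pz,ru,rw,ry,uv,uw,uy,vw,vy,vz,wy,wz,yz
∂2: piv[apr,apu,apz,aru,gpv,kpy,rwy,uvy,vwy,vwz,vyz] rk=11  ker:pru,wyz
∂1c = 0
c vs im∂2: residual ≠ 0 ⇒ not boundary

cycle:yes boundary:no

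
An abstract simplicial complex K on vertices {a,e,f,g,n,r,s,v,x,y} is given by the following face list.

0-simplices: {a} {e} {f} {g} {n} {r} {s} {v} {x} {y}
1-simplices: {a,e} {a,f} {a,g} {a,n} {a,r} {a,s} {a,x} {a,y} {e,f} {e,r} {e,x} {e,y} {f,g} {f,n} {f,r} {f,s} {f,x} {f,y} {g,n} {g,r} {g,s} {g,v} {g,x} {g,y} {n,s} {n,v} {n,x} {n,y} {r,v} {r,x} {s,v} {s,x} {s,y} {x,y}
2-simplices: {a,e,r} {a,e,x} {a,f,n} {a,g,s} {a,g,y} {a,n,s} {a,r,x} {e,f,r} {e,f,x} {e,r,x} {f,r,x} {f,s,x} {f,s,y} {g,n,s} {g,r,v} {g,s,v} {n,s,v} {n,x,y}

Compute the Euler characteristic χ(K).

n_0=10 n_1=34 n_2=18
χ=+10−34+18=-6

χ(K)=-6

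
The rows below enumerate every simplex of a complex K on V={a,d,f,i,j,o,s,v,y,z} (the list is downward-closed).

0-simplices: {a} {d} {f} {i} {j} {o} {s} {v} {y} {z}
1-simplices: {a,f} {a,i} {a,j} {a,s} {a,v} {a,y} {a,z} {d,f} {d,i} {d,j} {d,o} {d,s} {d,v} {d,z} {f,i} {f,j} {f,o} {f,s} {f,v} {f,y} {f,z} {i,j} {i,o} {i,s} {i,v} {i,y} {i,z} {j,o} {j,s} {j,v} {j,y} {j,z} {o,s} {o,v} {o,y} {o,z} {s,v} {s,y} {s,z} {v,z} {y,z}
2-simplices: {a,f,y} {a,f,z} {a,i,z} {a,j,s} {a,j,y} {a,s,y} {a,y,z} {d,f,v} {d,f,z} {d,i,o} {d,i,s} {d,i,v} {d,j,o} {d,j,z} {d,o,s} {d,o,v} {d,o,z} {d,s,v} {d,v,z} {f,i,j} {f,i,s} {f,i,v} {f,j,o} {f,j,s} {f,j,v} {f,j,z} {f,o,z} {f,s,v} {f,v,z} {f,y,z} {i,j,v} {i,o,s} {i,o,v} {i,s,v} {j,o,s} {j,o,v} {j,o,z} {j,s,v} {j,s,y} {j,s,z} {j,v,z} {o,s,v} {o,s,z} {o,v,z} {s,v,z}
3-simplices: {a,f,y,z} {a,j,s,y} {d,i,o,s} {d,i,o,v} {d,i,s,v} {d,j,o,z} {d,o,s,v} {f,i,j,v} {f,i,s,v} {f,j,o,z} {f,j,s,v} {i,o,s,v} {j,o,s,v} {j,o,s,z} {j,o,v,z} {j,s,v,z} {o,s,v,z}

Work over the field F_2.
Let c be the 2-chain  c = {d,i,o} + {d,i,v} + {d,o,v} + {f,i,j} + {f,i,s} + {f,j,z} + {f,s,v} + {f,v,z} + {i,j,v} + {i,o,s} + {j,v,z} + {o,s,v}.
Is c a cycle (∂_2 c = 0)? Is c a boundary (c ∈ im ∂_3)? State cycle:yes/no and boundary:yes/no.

n_0=10 n_1=41 n_2=45 n_3=17  [Z2]
∂1: piv[af,ai,aj,as,av,ay,az,df,do] rk=9  ker:di,dj,ds,dv,dz,fi,fj,fo,fs,fv,fy,fz,ij,io,is,iv,iy,iz,jo,js,jv,jy,jz,os,ov,oy,oz,sv,sy,sz,vz,yz
∂2: piv[afy,afz,aiz,ajs,ajy,asy,ayz,dfv,dfz,dio,dis,div,djo,djz,dos,dov,doz,dsv,dvz,fij,fis,fiv,fjo,fjs,fjv,fjz,jsz] rk=27  ker:foz,fsv,fvz,fyz,ijv,ios,iov,isv,jos,jov,joz,jsv,jsy,jvz,osv,osz,ovz,svz
∂3: piv[afyz,ajsy,dios,diov,disv,djoz,dosv,fijv,fisv,fjoz,fjsv,josv,josz,jovz,jsvz] rk=15  ker:iosv,osvz
∂2c = 0
c vs im∂3: residual ≠ 0 ⇒ not boundary

cycle:yes boundary:no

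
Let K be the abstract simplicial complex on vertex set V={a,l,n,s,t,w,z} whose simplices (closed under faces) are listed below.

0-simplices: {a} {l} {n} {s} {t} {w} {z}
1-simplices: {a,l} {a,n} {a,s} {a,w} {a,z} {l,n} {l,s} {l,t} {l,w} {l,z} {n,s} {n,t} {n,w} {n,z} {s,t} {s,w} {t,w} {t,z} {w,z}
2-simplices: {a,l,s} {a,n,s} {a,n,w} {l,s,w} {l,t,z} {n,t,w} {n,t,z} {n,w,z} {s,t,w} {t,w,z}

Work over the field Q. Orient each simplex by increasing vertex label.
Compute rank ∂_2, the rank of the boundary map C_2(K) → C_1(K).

rank∂_2=9

n_0=7 n_1=19 n_2=10  [Q]
∂1: piv[al,an,as,aw,az,lt] rk=6  ker:ln,ls,lw,lz,ns,nt,nw,nz,st,sw,tw,tz,wz
∂2: piv[als,ans,anw,lsw,ltz,ntw,ntz,nwz,stw] rk=9  ker:twz
rk∂_2=9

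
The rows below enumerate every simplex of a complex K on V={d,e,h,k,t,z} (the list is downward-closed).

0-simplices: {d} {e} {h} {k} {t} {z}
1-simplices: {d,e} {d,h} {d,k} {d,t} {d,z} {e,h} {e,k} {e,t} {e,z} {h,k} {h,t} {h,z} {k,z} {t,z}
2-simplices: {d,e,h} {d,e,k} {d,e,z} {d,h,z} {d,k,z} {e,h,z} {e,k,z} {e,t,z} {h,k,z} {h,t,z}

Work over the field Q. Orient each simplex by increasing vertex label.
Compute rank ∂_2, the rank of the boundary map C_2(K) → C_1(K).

n_0=6 n_1=14 n_2=10  [Q]
∂1: piv[de,dh,dk,dt,dz] rk=5  ker:eh,ek,et,ez,hk,ht,hz,kz,tz
∂2: piv[deh,dek,dez,dhz,dkz,etz,hkz,htz] rk=8  ker:ehz,ekz
rk∂_2=8

rank∂_2=8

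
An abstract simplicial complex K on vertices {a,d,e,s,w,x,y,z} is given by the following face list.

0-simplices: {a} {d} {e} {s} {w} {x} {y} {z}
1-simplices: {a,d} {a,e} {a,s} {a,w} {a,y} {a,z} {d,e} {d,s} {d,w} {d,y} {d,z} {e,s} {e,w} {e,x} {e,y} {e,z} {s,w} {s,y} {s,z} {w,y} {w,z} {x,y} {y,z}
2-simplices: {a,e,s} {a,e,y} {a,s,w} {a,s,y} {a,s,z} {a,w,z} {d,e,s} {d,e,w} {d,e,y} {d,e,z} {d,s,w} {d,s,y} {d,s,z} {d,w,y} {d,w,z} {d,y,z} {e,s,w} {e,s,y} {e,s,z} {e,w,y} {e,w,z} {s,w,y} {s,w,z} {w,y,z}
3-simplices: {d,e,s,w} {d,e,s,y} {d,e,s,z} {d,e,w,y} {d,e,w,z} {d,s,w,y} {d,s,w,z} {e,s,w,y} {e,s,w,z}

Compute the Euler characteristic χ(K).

χ(K)=0

n_0=8 n_1=23 n_2=24 n_3=9
χ=+8−23+24−9=0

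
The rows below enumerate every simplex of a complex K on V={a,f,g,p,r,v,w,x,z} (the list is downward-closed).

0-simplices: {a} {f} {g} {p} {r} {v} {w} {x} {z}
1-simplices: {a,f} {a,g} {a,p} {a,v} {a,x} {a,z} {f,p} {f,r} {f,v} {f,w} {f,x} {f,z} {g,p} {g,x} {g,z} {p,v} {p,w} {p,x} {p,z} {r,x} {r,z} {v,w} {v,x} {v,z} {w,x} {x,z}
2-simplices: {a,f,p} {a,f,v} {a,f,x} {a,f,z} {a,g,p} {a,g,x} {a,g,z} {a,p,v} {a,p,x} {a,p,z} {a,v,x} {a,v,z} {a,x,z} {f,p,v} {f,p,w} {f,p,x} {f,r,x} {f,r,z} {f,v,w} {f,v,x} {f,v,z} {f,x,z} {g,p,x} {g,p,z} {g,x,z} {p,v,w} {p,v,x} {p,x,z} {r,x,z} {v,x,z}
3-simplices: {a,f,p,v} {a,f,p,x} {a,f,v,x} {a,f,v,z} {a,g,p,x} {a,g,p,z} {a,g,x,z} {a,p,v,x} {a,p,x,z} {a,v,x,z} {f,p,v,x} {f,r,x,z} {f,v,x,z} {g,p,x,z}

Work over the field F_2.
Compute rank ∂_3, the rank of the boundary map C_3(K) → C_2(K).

rank∂_3=12

n_0=9 n_1=26 n_2=30 n_3=14  [Z2]
∂1: piv[af,ag,ap,av,ax,az,fr,fw] rk=8  ker:fp,fv,fx,fz,gp,gx,gz,pv,pw,px,pz,rx,rz,vw,vx,vz,wx,xz
∂2: piv[afp,afv,afx,afz,agp,agx,agz,apv,apx,apz,avx,avz,axz,fpw,frx,frz,fvw] rk=17  ker:fpv,fpx,fvx,fvz,fxz,gpx,gpz,gxz,pvw,pvx,pxz,rxz,vxz
∂3: piv[afpv,afpx,afvx,afvz,agpx,agpz,agxz,apvx,apxz,avxz,frxz,fvxz] rk=12  ker:fpvx,gpxz
rk∂_3=12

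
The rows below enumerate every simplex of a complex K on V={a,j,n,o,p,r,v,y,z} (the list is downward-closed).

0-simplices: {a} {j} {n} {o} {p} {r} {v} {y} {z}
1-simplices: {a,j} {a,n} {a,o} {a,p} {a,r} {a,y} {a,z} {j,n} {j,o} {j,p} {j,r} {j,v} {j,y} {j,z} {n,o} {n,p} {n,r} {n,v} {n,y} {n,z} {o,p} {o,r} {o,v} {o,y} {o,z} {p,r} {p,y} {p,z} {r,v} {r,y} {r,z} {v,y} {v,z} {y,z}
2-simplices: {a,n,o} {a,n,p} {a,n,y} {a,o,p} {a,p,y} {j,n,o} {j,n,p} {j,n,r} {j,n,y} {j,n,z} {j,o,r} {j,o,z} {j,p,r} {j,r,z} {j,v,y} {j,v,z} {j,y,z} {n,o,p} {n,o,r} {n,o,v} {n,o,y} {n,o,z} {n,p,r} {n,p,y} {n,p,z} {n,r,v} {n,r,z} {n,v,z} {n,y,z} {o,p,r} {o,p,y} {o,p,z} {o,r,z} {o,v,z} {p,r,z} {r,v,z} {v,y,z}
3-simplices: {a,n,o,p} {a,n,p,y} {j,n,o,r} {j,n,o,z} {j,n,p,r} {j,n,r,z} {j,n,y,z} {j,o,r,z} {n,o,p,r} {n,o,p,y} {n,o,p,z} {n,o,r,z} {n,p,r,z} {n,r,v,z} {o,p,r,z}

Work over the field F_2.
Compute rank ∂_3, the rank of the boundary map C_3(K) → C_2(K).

n_0=9 n_1=34 n_2=37 n_3=15  [Z2]
∂1: piv[aj,an,ao,ap,ar,ay,az,jv] rk=8  ker:jn,jo,jp,jr,jy,jz,no,np,nr,nv,ny,nz,op,or,ov,oy,oz,pr,py,pz,rv,ry,rz,vy,vz,yz
∂2: piv[ano,anp,any,aop,apy,jno,jnp,jnr,jny,jnz,jor,joz,jpr,jrz,jvy,jvz,jyz,nov,noy,npz,nrv,nvz] rk=22  ker:nop,nor,noz,npr,npy,nrz,nyz,opr,opy,opz,orz,ovz,prz,rvz,vyz
∂3: piv[anop,anpy,jnor,jnoz,jnpr,jnrz,jnyz,jorz,nopr,nopy,nopz,nprz,nrvz] rk=13  ker:norz,oprz
rk∂_3=13

rank∂_3=13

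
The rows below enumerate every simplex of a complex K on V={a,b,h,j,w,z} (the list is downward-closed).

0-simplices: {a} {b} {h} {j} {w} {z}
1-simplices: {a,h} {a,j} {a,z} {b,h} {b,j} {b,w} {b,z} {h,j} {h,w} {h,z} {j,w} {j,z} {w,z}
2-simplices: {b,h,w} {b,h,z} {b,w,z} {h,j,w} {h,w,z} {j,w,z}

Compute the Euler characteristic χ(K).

χ(K)=-1

n_0=6 n_1=13 n_2=6
χ=+6−13+6=-1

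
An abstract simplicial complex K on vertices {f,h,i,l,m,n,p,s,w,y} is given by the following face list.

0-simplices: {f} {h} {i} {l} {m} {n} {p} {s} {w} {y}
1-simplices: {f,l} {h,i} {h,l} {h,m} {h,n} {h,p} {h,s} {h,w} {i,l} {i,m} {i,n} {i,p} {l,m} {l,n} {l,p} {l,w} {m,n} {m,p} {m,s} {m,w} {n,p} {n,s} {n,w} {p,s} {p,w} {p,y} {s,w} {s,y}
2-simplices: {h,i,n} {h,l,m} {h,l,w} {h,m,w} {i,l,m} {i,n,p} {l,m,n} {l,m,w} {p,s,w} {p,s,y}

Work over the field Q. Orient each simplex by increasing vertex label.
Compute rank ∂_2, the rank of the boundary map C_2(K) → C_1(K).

rank∂_2=9

n_0=10 n_1=28 n_2=10  [Q]
∂1: piv[fl,hi,hl,hm,hn,hp,hs,hw,py] rk=9  ker:il,im,in,ip,lm,ln,lp,lw,mn,mp,ms,mw,np,ns,nw,ps,pw,sw,sy
∂2: piv[hin,hlm,hlw,hmw,ilm,inp,lmn,psw,psy] rk=9  ker:lmw
rk∂_2=9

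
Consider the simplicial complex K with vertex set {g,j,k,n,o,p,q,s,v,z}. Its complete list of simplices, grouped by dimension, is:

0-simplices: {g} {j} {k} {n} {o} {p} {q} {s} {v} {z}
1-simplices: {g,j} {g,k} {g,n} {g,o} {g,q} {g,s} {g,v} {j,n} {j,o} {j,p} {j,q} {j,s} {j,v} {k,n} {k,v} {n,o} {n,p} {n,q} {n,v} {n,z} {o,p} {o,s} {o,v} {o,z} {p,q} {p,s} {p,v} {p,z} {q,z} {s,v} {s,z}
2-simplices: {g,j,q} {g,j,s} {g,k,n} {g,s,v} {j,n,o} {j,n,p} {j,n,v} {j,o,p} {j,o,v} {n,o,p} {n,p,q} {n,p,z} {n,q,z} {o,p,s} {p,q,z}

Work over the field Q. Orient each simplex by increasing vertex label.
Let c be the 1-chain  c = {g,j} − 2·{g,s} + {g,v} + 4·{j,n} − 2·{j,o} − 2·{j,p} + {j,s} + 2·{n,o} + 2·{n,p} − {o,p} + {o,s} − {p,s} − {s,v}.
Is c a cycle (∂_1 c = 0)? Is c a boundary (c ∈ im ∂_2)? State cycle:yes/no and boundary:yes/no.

cycle:yes boundary:yes

n_0=10 n_1=31 n_2=15  [Q]
∂1: piv[gj,gk,gn,go,gq,gs,gv,jp,nz] rk=9  ker:jn,jo,jq,js,jv,kn,kv,no,np,nq,nv,op,os,ov,oz,pq,ps,pv,pz,qz,sv,sz
∂2: piv[gjq,gjs,gkn,gsv,jno,jnp,jnv,jop,jov,npq,npz,nqz,ops] rk=13  ker:nop,pqz
∂1c = 0
c vs im∂2: reduces to 0 ⇒ boundary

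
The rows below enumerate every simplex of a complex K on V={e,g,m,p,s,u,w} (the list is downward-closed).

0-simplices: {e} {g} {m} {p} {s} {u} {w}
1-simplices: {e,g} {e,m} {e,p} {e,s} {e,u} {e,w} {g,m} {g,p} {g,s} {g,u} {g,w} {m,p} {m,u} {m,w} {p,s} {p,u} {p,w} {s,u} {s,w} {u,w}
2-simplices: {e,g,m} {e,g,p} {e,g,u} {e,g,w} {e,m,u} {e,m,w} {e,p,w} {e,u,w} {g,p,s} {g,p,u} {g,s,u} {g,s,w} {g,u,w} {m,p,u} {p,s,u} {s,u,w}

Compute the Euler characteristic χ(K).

n_0=7 n_1=20 n_2=16
χ=+7−20+16=3

χ(K)=3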